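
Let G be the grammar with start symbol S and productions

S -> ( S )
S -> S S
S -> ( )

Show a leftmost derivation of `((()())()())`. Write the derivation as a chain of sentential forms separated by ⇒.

S ⇒ (S) ⇒ (SS) ⇒ (SSS) ⇒ ((S)SS) ⇒ ((SS)SS) ⇒ ((()S)SS) ⇒ ((()())SS) ⇒ ((()())()S) ⇒ ((()())()())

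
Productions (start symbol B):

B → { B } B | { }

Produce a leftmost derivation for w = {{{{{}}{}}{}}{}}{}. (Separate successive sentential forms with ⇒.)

B ⇒ {B}B   [B → { B } B]
{B}B ⇒ {{B}B}B   [B → { B } B]
{{B}B}B ⇒ {{{B}B}B}B   [B → { B } B]
{{{B}B}B}B ⇒ {{{{B}B}B}B}B   [B → { B } B]
{{{{B}B}B}B}B ⇒ {{{{{}}B}B}B}B   [B → { }]
{{{{{}}B}B}B}B ⇒ {{{{{}}{}}B}B}B   [B → { }]
{{{{{}}{}}B}B}B ⇒ {{{{{}}{}}{}}B}B   [B → { }]
{{{{{}}{}}{}}B}B ⇒ {{{{{}}{}}{}}{}}B   [B → { }]
{{{{{}}{}}{}}{}}B ⇒ {{{{{}}{}}{}}{}}{}   [B → { }]

B ⇒ {B}B ⇒ {{B}B}B ⇒ {{{B}B}B}B ⇒ {{{{B}B}B}B}B ⇒ {{{{{}}B}B}B}B ⇒ {{{{{}}{}}B}B}B ⇒ {{{{{}}{}}{}}B}B ⇒ {{{{{}}{}}{}}{}}B ⇒ {{{{{}}{}}{}}{}}{}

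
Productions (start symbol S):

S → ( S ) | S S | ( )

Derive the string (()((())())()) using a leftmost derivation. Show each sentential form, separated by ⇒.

S ⇒ (S) ⇒ (SS) ⇒ (SSS) ⇒ (()SS) ⇒ (()(S)S) ⇒ (()(SS)S) ⇒ (()((S)S)S) ⇒ (()((())S)S) ⇒ (()((())())S) ⇒ (()((())())())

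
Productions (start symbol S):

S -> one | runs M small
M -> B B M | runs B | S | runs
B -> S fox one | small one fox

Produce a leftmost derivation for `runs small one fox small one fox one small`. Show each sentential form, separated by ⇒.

S ⇒ runs M small ⇒ runs B B M small ⇒ runs small one fox B M small ⇒ runs small one fox small one fox M small ⇒ runs small one fox small one fox S small ⇒ runs small one fox small one fox one small

S ⇒ runs M small   [S -> runs M small]
runs M small ⇒ runs B B M small   [M -> B B M]
runs B B M small ⇒ runs small one fox B M small   [B -> small one fox]
runs small one fox B M small ⇒ runs small one fox small one fox M small   [B -> small one fox]
runs small one fox small one fox M small ⇒ runs small one fox small one fox S small   [M -> S]
runs small one fox small one fox S small ⇒ runs small one fox small one fox one small   [S -> one]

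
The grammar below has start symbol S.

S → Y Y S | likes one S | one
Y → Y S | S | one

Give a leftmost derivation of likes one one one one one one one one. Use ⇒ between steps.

S ⇒ likes one S   [S → likes one S]
likes one S ⇒ likes one Y Y S   [S → Y Y S]
likes one Y Y S ⇒ likes one S Y S   [Y → S]
likes one S Y S ⇒ likes one one Y S   [S → one]
likes one one Y S ⇒ likes one one Y S S   [Y → Y S]
likes one one Y S S ⇒ likes one one Y S S S   [Y → Y S]
likes one one Y S S S ⇒ likes one one S S S S   [Y → S]
likes one one S S S S ⇒ likes one one Y Y S S S S   [S → Y Y S]
likes one one Y Y S S S S ⇒ likes one one one Y S S S S   [Y → one]
likes one one one Y S S S S ⇒ likes one one one one S S S S   [Y → one]
likes one one one one S S S S ⇒ likes one one one one one S S S   [S → one]
likes one one one one one S S S ⇒ likes one one one one one one S S   [S → one]
likes one one one one one one S S ⇒ likes one one one one one one one S   [S → one]
likes one one one one one one one S ⇒ likes one one one one one one one one   [S → one]

S ⇒ likes one S ⇒ likes one Y Y S ⇒ likes one S Y S ⇒ likes one one Y S ⇒ likes one one Y S S ⇒ likes one one Y S S S ⇒ likes one one S S S S ⇒ likes one one Y Y S S S S ⇒ likes one one one Y S S S S ⇒ likes one one one one S S S S ⇒ likes one one one one one S S S ⇒ likes one one one one one one S S ⇒ likes one one one one one one one S ⇒ likes one one one one one one one one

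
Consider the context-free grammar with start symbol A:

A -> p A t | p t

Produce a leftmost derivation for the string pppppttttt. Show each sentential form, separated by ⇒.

A ⇒ pAt   [A -> p A t]
pAt ⇒ ppAtt   [A -> p A t]
ppAtt ⇒ pppAttt   [A -> p A t]
pppAttt ⇒ ppppAtttt   [A -> p A t]
ppppAtttt ⇒ pppppttttt   [A -> p t]

A ⇒ pAt ⇒ ppAtt ⇒ pppAttt ⇒ ppppAtttt ⇒ pppppttttt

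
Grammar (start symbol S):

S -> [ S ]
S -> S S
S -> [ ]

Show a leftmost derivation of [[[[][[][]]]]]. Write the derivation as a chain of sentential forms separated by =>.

S => [S] => [[S]] => [[[S]]] => [[[SS]]] => [[[[]S]]] => [[[[][S]]]] => [[[[][SS]]]] => [[[[][[]S]]]] => [[[[][[][]]]]]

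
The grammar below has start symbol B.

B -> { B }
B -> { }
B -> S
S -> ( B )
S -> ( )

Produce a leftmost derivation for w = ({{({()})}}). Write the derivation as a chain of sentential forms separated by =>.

B => S => (B) => ({B}) => ({{B}}) => ({{S}}) => ({{(B)}}) => ({{({B})}}) => ({{({S})}}) => ({{({()})}})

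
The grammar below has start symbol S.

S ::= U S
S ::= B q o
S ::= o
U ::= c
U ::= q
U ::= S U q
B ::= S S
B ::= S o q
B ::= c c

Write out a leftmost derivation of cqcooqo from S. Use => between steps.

S => US => cS => cUS => cqS => cqBqo => cqSSqo => cqUSSqo => cqcSSqo => cqcoSqo => cqcooqo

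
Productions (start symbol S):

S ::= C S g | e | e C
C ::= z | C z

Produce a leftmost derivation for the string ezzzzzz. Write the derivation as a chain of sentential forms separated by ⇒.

S⇒eC⇒eCz⇒eCzz⇒eCzzz⇒eCzzzz⇒eCzzzzz⇒ezzzzzz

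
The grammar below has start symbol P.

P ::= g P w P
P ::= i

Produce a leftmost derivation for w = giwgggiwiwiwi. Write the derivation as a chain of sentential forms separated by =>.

P => gPwP => giwP => giwgPwP => giwggPwPwP => giwgggPwPwPwP => giwgggiwPwPwP => giwgggiwiwPwP => giwgggiwiwiwP => giwgggiwiwiwi

P => gPwP   [P ::= g P w P]
gPwP => giwP   [P ::= i]
giwP => giwgPwP   [P ::= g P w P]
giwgPwP => giwggPwPwP   [P ::= g P w P]
giwggPwPwP => giwgggPwPwPwP   [P ::= g P w P]
giwgggPwPwPwP => giwgggiwPwPwP   [P ::= i]
giwgggiwPwPwP => giwgggiwiwPwP   [P ::= i]
giwgggiwiwPwP => giwgggiwiwiwP   [P ::= i]
giwgggiwiwiwP => giwgggiwiwiwi   [P ::= i]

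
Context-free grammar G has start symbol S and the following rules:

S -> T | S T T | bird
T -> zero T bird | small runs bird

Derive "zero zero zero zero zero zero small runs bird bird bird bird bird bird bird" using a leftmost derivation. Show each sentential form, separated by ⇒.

S ⇒ T ⇒ zero T bird ⇒ zero zero T bird bird ⇒ zero zero zero T bird bird bird ⇒ zero zero zero zero T bird bird bird bird ⇒ zero zero zero zero zero T bird bird bird bird bird ⇒ zero zero zero zero zero zero T bird bird bird bird bird bird ⇒ zero zero zero zero zero zero small runs bird bird bird bird bird bird bird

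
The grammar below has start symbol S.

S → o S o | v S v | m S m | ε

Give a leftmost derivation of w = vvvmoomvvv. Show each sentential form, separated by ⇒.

S ⇒ vSv   [S → v S v]
vSv ⇒ vvSvv   [S → v S v]
vvSvv ⇒ vvvSvvv   [S → v S v]
vvvSvvv ⇒ vvvmSmvvv   [S → m S m]
vvvmSmvvv ⇒ vvvmoSomvvv   [S → o S o]
vvvmoSomvvv ⇒ vvvmoomvvv   [S → ε]

S ⇒ vSv ⇒ vvSvv ⇒ vvvSvvv ⇒ vvvmSmvvv ⇒ vvvmoSomvvv ⇒ vvvmoomvvv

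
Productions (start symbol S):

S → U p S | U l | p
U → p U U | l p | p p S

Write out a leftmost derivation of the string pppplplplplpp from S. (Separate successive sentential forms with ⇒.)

S ⇒ UpS ⇒ ppSpS ⇒ ppUlpS ⇒ pppUUlpS ⇒ ppppUUUlpS ⇒ pppplpUUlpS ⇒ pppplplpUlpS ⇒ pppplplplplpS ⇒ pppplplplplpp

S ⇒ UpS   [S → U p S]
UpS ⇒ ppSpS   [U → p p S]
ppSpS ⇒ ppUlpS   [S → U l]
ppUlpS ⇒ pppUUlpS   [U → p U U]
pppUUlpS ⇒ ppppUUUlpS   [U → p U U]
ppppUUUlpS ⇒ pppplpUUlpS   [U → l p]
pppplpUUlpS ⇒ pppplplpUlpS   [U → l p]
pppplplpUlpS ⇒ pppplplplplpS   [U → l p]
pppplplplplpS ⇒ pppplplplplpp   [S → p]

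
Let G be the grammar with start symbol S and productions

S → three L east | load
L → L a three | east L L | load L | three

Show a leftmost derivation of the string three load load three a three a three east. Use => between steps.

S => three L east   [S → three L east]
three L east => three load L east   [L → load L]
three load L east => three load L a three east   [L → L a three]
three load L a three east => three load L a three a three east   [L → L a three]
three load L a three a three east => three load load L a three a three east   [L → load L]
three load load L a three a three east => three load load three a three a three east   [L → three]

S => three L east => three load L east => three load L a three east => three load L a three a three east => three load load L a three a three east => three load load three a three a three east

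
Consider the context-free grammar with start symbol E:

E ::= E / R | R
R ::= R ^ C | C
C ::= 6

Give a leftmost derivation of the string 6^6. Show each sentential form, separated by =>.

E => R => R^C => C^C => 6^C => 6^6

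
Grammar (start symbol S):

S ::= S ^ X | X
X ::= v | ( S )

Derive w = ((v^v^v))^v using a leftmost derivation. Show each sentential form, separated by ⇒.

S ⇒ S^X ⇒ X^X ⇒ (S)^X ⇒ (X)^X ⇒ ((S))^X ⇒ ((S^X))^X ⇒ ((S^X^X))^X ⇒ ((X^X^X))^X ⇒ ((v^X^X))^X ⇒ ((v^v^X))^X ⇒ ((v^v^v))^X ⇒ ((v^v^v))^v

S ⇒ S^X   [S ::= S ^ X]
S^X ⇒ X^X   [S ::= X]
X^X ⇒ (S)^X   [X ::= ( S )]
(S)^X ⇒ (X)^X   [S ::= X]
(X)^X ⇒ ((S))^X   [X ::= ( S )]
((S))^X ⇒ ((S^X))^X   [S ::= S ^ X]
((S^X))^X ⇒ ((S^X^X))^X   [S ::= S ^ X]
((S^X^X))^X ⇒ ((X^X^X))^X   [S ::= X]
((X^X^X))^X ⇒ ((v^X^X))^X   [X ::= v]
((v^X^X))^X ⇒ ((v^v^X))^X   [X ::= v]
((v^v^X))^X ⇒ ((v^v^v))^X   [X ::= v]
((v^v^v))^X ⇒ ((v^v^v))^v   [X ::= v]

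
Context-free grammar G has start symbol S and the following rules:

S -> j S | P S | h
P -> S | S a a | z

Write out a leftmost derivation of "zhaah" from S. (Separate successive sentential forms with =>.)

S => PS => zS => zPS => zSaaS => zhaaS => zhaah

S => PS   [S -> P S]
PS => zS   [P -> z]
zS => zPS   [S -> P S]
zPS => zSaaS   [P -> S a a]
zSaaS => zhaaS   [S -> h]
zhaaS => zhaah   [S -> h]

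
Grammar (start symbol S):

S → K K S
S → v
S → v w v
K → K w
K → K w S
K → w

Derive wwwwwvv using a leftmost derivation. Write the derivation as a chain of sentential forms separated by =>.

S => KKS   [S → K K S]
KKS => wKS   [K → w]
wKS => wKwSS   [K → K w S]
wKwSS => wwwSS   [K → w]
wwwSS => wwwKKSS   [S → K K S]
wwwKKSS => wwwwKSS   [K → w]
wwwwKSS => wwwwwSS   [K → w]
wwwwwSS => wwwwwvS   [S → v]
wwwwwvS => wwwwwvv   [S → v]

S=>KKS=>wKS=>wKwSS=>wwwSS=>wwwKKSS=>wwwwKSS=>wwwwwSS=>wwwwwvS=>wwwwwvv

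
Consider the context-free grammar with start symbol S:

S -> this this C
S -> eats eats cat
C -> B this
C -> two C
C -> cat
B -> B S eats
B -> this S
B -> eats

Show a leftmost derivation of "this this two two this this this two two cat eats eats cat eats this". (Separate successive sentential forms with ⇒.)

S ⇒ this this C ⇒ this this two C ⇒ this this two two C ⇒ this this two two B this ⇒ this this two two B S eats this ⇒ this this two two this S S eats this ⇒ this this two two this this this C S eats this ⇒ this this two two this this this two C S eats this ⇒ this this two two this this this two two C S eats this ⇒ this this two two this this this two two cat S eats this ⇒ this this two two this this this two two cat eats eats cat eats this

S ⇒ this this C   [S -> this this C]
this this C ⇒ this this two C   [C -> two C]
this this two C ⇒ this this two two C   [C -> two C]
this this two two C ⇒ this this two two B this   [C -> B this]
this this two two B this ⇒ this this two two B S eats this   [B -> B S eats]
this this two two B S eats this ⇒ this this two two this S S eats this   [B -> this S]
this this two two this S S eats this ⇒ this this two two this this this C S eats this   [S -> this this C]
this this two two this this this C S eats this ⇒ this this two two this this this two C S eats this   [C -> two C]
this this two two this this this two C S eats this ⇒ this this two two this this this two two C S eats this   [C -> two C]
this this two two this this this two two C S eats this ⇒ this this two two this this this two two cat S eats this   [C -> cat]
this this two two this this this two two cat S eats this ⇒ this this two two this this this two two cat eats eats cat eats this   [S -> eats eats cat]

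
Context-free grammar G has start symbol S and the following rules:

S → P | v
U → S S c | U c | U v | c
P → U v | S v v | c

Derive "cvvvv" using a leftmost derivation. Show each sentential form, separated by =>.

S=>P=>Svv=>Pvv=>Uvvv=>Uvvvv=>cvvvv

S => P   [S → P]
P => Svv   [P → S v v]
Svv => Pvv   [S → P]
Pvv => Uvvv   [P → U v]
Uvvv => Uvvvv   [U → U v]
Uvvvv => cvvvv   [U → c]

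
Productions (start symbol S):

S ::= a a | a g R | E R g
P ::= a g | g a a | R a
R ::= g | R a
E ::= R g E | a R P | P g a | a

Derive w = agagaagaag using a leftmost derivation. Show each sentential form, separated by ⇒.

S ⇒ ERg   [S ::= E R g]
ERg ⇒ aRPRg   [E ::= a R P]
aRPRg ⇒ aRaPRg   [R ::= R a]
aRaPRg ⇒ agaPRg   [R ::= g]
agaPRg ⇒ agagaaRg   [P ::= g a a]
agagaaRg ⇒ agagaaRag   [R ::= R a]
agagaaRag ⇒ agagaaRaag   [R ::= R a]
agagaaRaag ⇒ agagaagaag   [R ::= g]

S ⇒ ERg ⇒ aRPRg ⇒ aRaPRg ⇒ agaPRg ⇒ agagaaRg ⇒ agagaaRag ⇒ agagaaRaag ⇒ agagaagaag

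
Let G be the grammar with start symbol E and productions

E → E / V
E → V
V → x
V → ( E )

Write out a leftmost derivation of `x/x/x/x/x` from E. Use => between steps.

E=>E/V=>E/V/V=>E/V/V/V=>E/V/V/V/V=>V/V/V/V/V=>x/V/V/V/V=>x/x/V/V/V=>x/x/x/V/V=>x/x/x/x/V=>x/x/x/x/x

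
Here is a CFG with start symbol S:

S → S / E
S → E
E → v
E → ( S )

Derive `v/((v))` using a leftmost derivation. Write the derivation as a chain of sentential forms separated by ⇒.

S ⇒ S/E ⇒ E/E ⇒ v/E ⇒ v/(S) ⇒ v/(E) ⇒ v/((S)) ⇒ v/((E)) ⇒ v/((v))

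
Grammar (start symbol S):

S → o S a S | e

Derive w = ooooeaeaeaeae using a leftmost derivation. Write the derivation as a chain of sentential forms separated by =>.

S => oSaS => ooSaSaS => oooSaSaSaS => ooooSaSaSaSaS => ooooeaSaSaSaS => ooooeaeaSaSaS => ooooeaeaeaSaS => ooooeaeaeaeaS => ooooeaeaeaeae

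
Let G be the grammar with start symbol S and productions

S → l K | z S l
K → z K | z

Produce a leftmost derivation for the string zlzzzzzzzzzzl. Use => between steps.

S => zSl => zlKl => zlzKl => zlzzKl => zlzzzKl => zlzzzzKl => zlzzzzzKl => zlzzzzzzKl => zlzzzzzzzKl => zlzzzzzzzzKl => zlzzzzzzzzzKl => zlzzzzzzzzzzl

S => zSl   [S → z S l]
zSl => zlKl   [S → l K]
zlKl => zlzKl   [K → z K]
zlzKl => zlzzKl   [K → z K]
zlzzKl => zlzzzKl   [K → z K]
zlzzzKl => zlzzzzKl   [K → z K]
zlzzzzKl => zlzzzzzKl   [K → z K]
zlzzzzzKl => zlzzzzzzKl   [K → z K]
zlzzzzzzKl => zlzzzzzzzKl   [K → z K]
zlzzzzzzzKl => zlzzzzzzzzKl   [K → z K]
zlzzzzzzzzKl => zlzzzzzzzzzKl   [K → z K]
zlzzzzzzzzzKl => zlzzzzzzzzzzl   [K → z]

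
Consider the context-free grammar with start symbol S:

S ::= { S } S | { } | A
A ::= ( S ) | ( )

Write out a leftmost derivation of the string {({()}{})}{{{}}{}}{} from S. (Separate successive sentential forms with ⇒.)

S ⇒ {S}S   [S ::= { S } S]
{S}S ⇒ {A}S   [S ::= A]
{A}S ⇒ {(S)}S   [A ::= ( S )]
{(S)}S ⇒ {({S}S)}S   [S ::= { S } S]
{({S}S)}S ⇒ {({A}S)}S   [S ::= A]
{({A}S)}S ⇒ {({()}S)}S   [A ::= ( )]
{({()}S)}S ⇒ {({()}{})}S   [S ::= { }]
{({()}{})}S ⇒ {({()}{})}{S}S   [S ::= { S } S]
{({()}{})}{S}S ⇒ {({()}{})}{{S}S}S   [S ::= { S } S]
{({()}{})}{{S}S}S ⇒ {({()}{})}{{{}}S}S   [S ::= { }]
{({()}{})}{{{}}S}S ⇒ {({()}{})}{{{}}{}}S   [S ::= { }]
{({()}{})}{{{}}{}}S ⇒ {({()}{})}{{{}}{}}{}   [S ::= { }]

S ⇒ {S}S ⇒ {A}S ⇒ {(S)}S ⇒ {({S}S)}S ⇒ {({A}S)}S ⇒ {({()}S)}S ⇒ {({()}{})}S ⇒ {({()}{})}{S}S ⇒ {({()}{})}{{S}S}S ⇒ {({()}{})}{{{}}S}S ⇒ {({()}{})}{{{}}{}}S ⇒ {({()}{})}{{{}}{}}{}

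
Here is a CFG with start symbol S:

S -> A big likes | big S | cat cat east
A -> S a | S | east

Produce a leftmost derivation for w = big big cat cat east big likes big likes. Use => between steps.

S => A big likes   [S -> A big likes]
A big likes => S big likes   [A -> S]
S big likes => big S big likes   [S -> big S]
big S big likes => big A big likes big likes   [S -> A big likes]
big A big likes big likes => big S big likes big likes   [A -> S]
big S big likes big likes => big big S big likes big likes   [S -> big S]
big big S big likes big likes => big big cat cat east big likes big likes   [S -> cat cat east]

S => A big likes => S big likes => big S big likes => big A big likes big likes => big S big likes big likes => big big S big likes big likes => big big cat cat east big likes big likes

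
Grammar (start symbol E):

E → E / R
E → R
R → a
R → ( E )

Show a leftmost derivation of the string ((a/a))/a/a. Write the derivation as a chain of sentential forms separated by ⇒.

E ⇒ E/R ⇒ E/R/R ⇒ R/R/R ⇒ (E)/R/R ⇒ (R)/R/R ⇒ ((E))/R/R ⇒ ((E/R))/R/R ⇒ ((R/R))/R/R ⇒ ((a/R))/R/R ⇒ ((a/a))/R/R ⇒ ((a/a))/a/R ⇒ ((a/a))/a/a

E ⇒ E/R   [E → E / R]
E/R ⇒ E/R/R   [E → E / R]
E/R/R ⇒ R/R/R   [E → R]
R/R/R ⇒ (E)/R/R   [R → ( E )]
(E)/R/R ⇒ (R)/R/R   [E → R]
(R)/R/R ⇒ ((E))/R/R   [R → ( E )]
((E))/R/R ⇒ ((E/R))/R/R   [E → E / R]
((E/R))/R/R ⇒ ((R/R))/R/R   [E → R]
((R/R))/R/R ⇒ ((a/R))/R/R   [R → a]
((a/R))/R/R ⇒ ((a/a))/R/R   [R → a]
((a/a))/R/R ⇒ ((a/a))/a/R   [R → a]
((a/a))/a/R ⇒ ((a/a))/a/a   [R → a]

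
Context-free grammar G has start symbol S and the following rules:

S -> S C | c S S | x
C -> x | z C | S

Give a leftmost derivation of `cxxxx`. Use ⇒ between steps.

S ⇒ cSS ⇒ cSCS ⇒ cSCCS ⇒ cxCCS ⇒ cxSCS ⇒ cxxCS ⇒ cxxxS ⇒ cxxxx

S ⇒ cSS   [S -> c S S]
cSS ⇒ cSCS   [S -> S C]
cSCS ⇒ cSCCS   [S -> S C]
cSCCS ⇒ cxCCS   [S -> x]
cxCCS ⇒ cxSCS   [C -> S]
cxSCS ⇒ cxxCS   [S -> x]
cxxCS ⇒ cxxxS   [C -> x]
cxxxS ⇒ cxxxx   [S -> x]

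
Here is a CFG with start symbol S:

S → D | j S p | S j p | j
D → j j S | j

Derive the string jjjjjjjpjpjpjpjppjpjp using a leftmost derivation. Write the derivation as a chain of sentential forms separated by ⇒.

S ⇒ Sjp ⇒ Djp ⇒ jjSjp ⇒ jjSjpjp ⇒ jjjSpjpjp ⇒ jjjSjppjpjp ⇒ jjjDjppjpjp ⇒ jjjjjSjppjpjp ⇒ jjjjjSjpjppjpjp ⇒ jjjjjSjpjpjppjpjp ⇒ jjjjjSjpjpjpjppjpjp ⇒ jjjjjSjpjpjpjpjppjpjp ⇒ jjjjjjjpjpjpjpjppjpjp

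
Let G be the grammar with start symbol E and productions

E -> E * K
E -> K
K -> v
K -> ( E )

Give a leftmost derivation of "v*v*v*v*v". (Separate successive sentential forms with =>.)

E => E*K => E*K*K => E*K*K*K => E*K*K*K*K => K*K*K*K*K => v*K*K*K*K => v*v*K*K*K => v*v*v*K*K => v*v*v*v*K => v*v*v*v*v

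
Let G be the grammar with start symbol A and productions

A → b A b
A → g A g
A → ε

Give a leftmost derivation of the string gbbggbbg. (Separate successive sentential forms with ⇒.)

A⇒gAg⇒gbAbg⇒gbbAbbg⇒gbbgAgbbg⇒gbbggbbg

A ⇒ gAg   [A → g A g]
gAg ⇒ gbAbg   [A → b A b]
gbAbg ⇒ gbbAbbg   [A → b A b]
gbbAbbg ⇒ gbbgAgbbg   [A → g A g]
gbbgAgbbg ⇒ gbbggbbg   [A → ε]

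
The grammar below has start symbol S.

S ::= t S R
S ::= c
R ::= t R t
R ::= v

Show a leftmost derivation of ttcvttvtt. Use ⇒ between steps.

S⇒tSR⇒ttSRR⇒ttcRR⇒ttcvR⇒ttcvtRt⇒ttcvttRtt⇒ttcvttvtt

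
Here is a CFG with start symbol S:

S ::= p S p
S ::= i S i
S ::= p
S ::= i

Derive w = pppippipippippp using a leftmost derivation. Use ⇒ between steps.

S ⇒ pSp ⇒ ppSpp ⇒ pppSppp ⇒ pppiSippp ⇒ pppipSpippp ⇒ pppippSppippp ⇒ pppippiSippippp ⇒ pppippipippippp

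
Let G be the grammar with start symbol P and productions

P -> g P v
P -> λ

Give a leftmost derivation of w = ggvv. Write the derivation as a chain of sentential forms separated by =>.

P=>gPv=>ggPvv=>ggvv

P => gPv   [P -> g P v]
gPv => ggPvv   [P -> g P v]
ggPvv => ggvv   [P -> λ]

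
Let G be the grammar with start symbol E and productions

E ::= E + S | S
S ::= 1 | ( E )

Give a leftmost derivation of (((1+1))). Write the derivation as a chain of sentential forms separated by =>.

E=>S=>(E)=>(S)=>((E))=>((S))=>(((E)))=>(((E+S)))=>(((S+S)))=>(((1+S)))=>(((1+1)))

E => S   [E ::= S]
S => (E)   [S ::= ( E )]
(E) => (S)   [E ::= S]
(S) => ((E))   [S ::= ( E )]
((E)) => ((S))   [E ::= S]
((S)) => (((E)))   [S ::= ( E )]
(((E))) => (((E+S)))   [E ::= E + S]
(((E+S))) => (((S+S)))   [E ::= S]
(((S+S))) => (((1+S)))   [S ::= 1]
(((1+S))) => (((1+1)))   [S ::= 1]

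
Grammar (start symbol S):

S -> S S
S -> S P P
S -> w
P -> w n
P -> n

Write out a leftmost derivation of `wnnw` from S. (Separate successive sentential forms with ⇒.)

S ⇒ SS ⇒ SPPS ⇒ wPPS ⇒ wnPS ⇒ wnnS ⇒ wnnw

S ⇒ SS   [S -> S S]
SS ⇒ SPPS   [S -> S P P]
SPPS ⇒ wPPS   [S -> w]
wPPS ⇒ wnPS   [P -> n]
wnPS ⇒ wnnS   [P -> n]
wnnS ⇒ wnnw   [S -> w]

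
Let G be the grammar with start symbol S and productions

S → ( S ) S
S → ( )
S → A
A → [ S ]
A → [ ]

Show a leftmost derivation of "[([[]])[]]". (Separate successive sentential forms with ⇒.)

S ⇒ A   [S → A]
A ⇒ [S]   [A → [ S ]]
[S] ⇒ [(S)S]   [S → ( S ) S]
[(S)S] ⇒ [(A)S]   [S → A]
[(A)S] ⇒ [([S])S]   [A → [ S ]]
[([S])S] ⇒ [([A])S]   [S → A]
[([A])S] ⇒ [([[]])S]   [A → [ ]]
[([[]])S] ⇒ [([[]])A]   [S → A]
[([[]])A] ⇒ [([[]])[]]   [A → [ ]]

S ⇒ A ⇒ [S] ⇒ [(S)S] ⇒ [(A)S] ⇒ [([S])S] ⇒ [([A])S] ⇒ [([[]])S] ⇒ [([[]])A] ⇒ [([[]])[]]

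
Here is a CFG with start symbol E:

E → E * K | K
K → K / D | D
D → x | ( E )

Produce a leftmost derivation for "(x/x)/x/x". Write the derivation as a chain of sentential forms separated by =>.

E => K   [E → K]
K => K/D   [K → K / D]
K/D => K/D/D   [K → K / D]
K/D/D => D/D/D   [K → D]
D/D/D => (E)/D/D   [D → ( E )]
(E)/D/D => (K)/D/D   [E → K]
(K)/D/D => (K/D)/D/D   [K → K / D]
(K/D)/D/D => (D/D)/D/D   [K → D]
(D/D)/D/D => (x/D)/D/D   [D → x]
(x/D)/D/D => (x/x)/D/D   [D → x]
(x/x)/D/D => (x/x)/x/D   [D → x]
(x/x)/x/D => (x/x)/x/x   [D → x]

E=>K=>K/D=>K/D/D=>D/D/D=>(E)/D/D=>(K)/D/D=>(K/D)/D/D=>(D/D)/D/D=>(x/D)/D/D=>(x/x)/D/D=>(x/x)/x/D=>(x/x)/x/x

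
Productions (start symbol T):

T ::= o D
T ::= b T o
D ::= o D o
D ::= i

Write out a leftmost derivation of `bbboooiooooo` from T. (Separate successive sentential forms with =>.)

T => bTo => bbToo => bbbTooo => bbboDooo => bbbooDoooo => bbboooDooooo => bbboooiooooo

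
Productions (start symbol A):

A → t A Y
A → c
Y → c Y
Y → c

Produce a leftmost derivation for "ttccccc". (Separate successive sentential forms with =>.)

A=>tAY=>ttAYY=>ttcYY=>ttccY=>ttcccY=>ttccccY=>ttccccc

A => tAY   [A → t A Y]
tAY => ttAYY   [A → t A Y]
ttAYY => ttcYY   [A → c]
ttcYY => ttccY   [Y → c]
ttccY => ttcccY   [Y → c Y]
ttcccY => ttccccY   [Y → c Y]
ttccccY => ttccccc   [Y → c]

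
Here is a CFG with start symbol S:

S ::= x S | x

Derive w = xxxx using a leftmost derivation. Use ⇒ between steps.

S ⇒ xS   [S ::= x S]
xS ⇒ xxS   [S ::= x S]
xxS ⇒ xxxS   [S ::= x S]
xxxS ⇒ xxxx   [S ::= x]

S ⇒ xS ⇒ xxS ⇒ xxxS ⇒ xxxx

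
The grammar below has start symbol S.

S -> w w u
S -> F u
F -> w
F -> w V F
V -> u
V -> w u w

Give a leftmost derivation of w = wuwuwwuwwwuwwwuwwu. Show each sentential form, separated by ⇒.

S ⇒ Fu ⇒ wVFu ⇒ wuFu ⇒ wuwVFu ⇒ wuwuFu ⇒ wuwuwVFu ⇒ wuwuwwuwFu ⇒ wuwuwwuwwVFu ⇒ wuwuwwuwwwuwFu ⇒ wuwuwwuwwwuwwVFu ⇒ wuwuwwuwwwuwwwuwFu ⇒ wuwuwwuwwwuwwwuwwu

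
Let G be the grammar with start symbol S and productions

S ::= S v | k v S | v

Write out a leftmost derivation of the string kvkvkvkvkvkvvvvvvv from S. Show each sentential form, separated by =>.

S => Sv   [S ::= S v]
Sv => kvSv   [S ::= k v S]
kvSv => kvSvv   [S ::= S v]
kvSvv => kvkvSvv   [S ::= k v S]
kvkvSvv => kvkvSvvv   [S ::= S v]
kvkvSvvv => kvkvSvvvv   [S ::= S v]
kvkvSvvvv => kvkvSvvvvv   [S ::= S v]
kvkvSvvvvv => kvkvkvSvvvvv   [S ::= k v S]
kvkvkvSvvvvv => kvkvkvkvSvvvvv   [S ::= k v S]
kvkvkvkvSvvvvv => kvkvkvkvkvSvvvvv   [S ::= k v S]
kvkvkvkvkvSvvvvv => kvkvkvkvkvkvSvvvvv   [S ::= k v S]
kvkvkvkvkvkvSvvvvv => kvkvkvkvkvkvvvvvvv   [S ::= v]

S => Sv => kvSv => kvSvv => kvkvSvv => kvkvSvvv => kvkvSvvvv => kvkvSvvvvv => kvkvkvSvvvvv => kvkvkvkvSvvvvv => kvkvkvkvkvSvvvvv => kvkvkvkvkvkvSvvvvv => kvkvkvkvkvkvvvvvvv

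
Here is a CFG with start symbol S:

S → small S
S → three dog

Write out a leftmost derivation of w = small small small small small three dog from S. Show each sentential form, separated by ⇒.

S ⇒ small S   [S → small S]
small S ⇒ small small S   [S → small S]
small small S ⇒ small small small S   [S → small S]
small small small S ⇒ small small small small S   [S → small S]
small small small small S ⇒ small small small small small S   [S → small S]
small small small small small S ⇒ small small small small small three dog   [S → three dog]

S ⇒ small S ⇒ small small S ⇒ small small small S ⇒ small small small small S ⇒ small small small small small S ⇒ small small small small small three dog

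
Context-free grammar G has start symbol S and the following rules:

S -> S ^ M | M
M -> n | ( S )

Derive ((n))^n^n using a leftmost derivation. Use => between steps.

S=>S^M=>S^M^M=>M^M^M=>(S)^M^M=>(M)^M^M=>((S))^M^M=>((M))^M^M=>((n))^M^M=>((n))^n^M=>((n))^n^n

S => S^M   [S -> S ^ M]
S^M => S^M^M   [S -> S ^ M]
S^M^M => M^M^M   [S -> M]
M^M^M => (S)^M^M   [M -> ( S )]
(S)^M^M => (M)^M^M   [S -> M]
(M)^M^M => ((S))^M^M   [M -> ( S )]
((S))^M^M => ((M))^M^M   [S -> M]
((M))^M^M => ((n))^M^M   [M -> n]
((n))^M^M => ((n))^n^M   [M -> n]
((n))^n^M => ((n))^n^n   [M -> n]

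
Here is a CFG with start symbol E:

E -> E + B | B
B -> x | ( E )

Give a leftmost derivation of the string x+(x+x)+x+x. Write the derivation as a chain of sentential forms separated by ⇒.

E⇒E+B⇒E+B+B⇒E+B+B+B⇒B+B+B+B⇒x+B+B+B⇒x+(E)+B+B⇒x+(E+B)+B+B⇒x+(B+B)+B+B⇒x+(x+B)+B+B⇒x+(x+x)+B+B⇒x+(x+x)+x+B⇒x+(x+x)+x+x

E ⇒ E+B   [E -> E + B]
E+B ⇒ E+B+B   [E -> E + B]
E+B+B ⇒ E+B+B+B   [E -> E + B]
E+B+B+B ⇒ B+B+B+B   [E -> B]
B+B+B+B ⇒ x+B+B+B   [B -> x]
x+B+B+B ⇒ x+(E)+B+B   [B -> ( E )]
x+(E)+B+B ⇒ x+(E+B)+B+B   [E -> E + B]
x+(E+B)+B+B ⇒ x+(B+B)+B+B   [E -> B]
x+(B+B)+B+B ⇒ x+(x+B)+B+B   [B -> x]
x+(x+B)+B+B ⇒ x+(x+x)+B+B   [B -> x]
x+(x+x)+B+B ⇒ x+(x+x)+x+B   [B -> x]
x+(x+x)+x+B ⇒ x+(x+x)+x+x   [B -> x]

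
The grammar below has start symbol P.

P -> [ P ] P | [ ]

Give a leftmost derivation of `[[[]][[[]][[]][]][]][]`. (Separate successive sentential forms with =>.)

P => [P]P => [[P]P]P => [[[]]P]P => [[[]][P]P]P => [[[]][[P]P]P]P => [[[]][[[]]P]P]P => [[[]][[[]][P]P]P]P => [[[]][[[]][[]]P]P]P => [[[]][[[]][[]][]]P]P => [[[]][[[]][[]][]][]]P => [[[]][[[]][[]][]][]][]

P => [P]P   [P -> [ P ] P]
[P]P => [[P]P]P   [P -> [ P ] P]
[[P]P]P => [[[]]P]P   [P -> [ ]]
[[[]]P]P => [[[]][P]P]P   [P -> [ P ] P]
[[[]][P]P]P => [[[]][[P]P]P]P   [P -> [ P ] P]
[[[]][[P]P]P]P => [[[]][[[]]P]P]P   [P -> [ ]]
[[[]][[[]]P]P]P => [[[]][[[]][P]P]P]P   [P -> [ P ] P]
[[[]][[[]][P]P]P]P => [[[]][[[]][[]]P]P]P   [P -> [ ]]
[[[]][[[]][[]]P]P]P => [[[]][[[]][[]][]]P]P   [P -> [ ]]
[[[]][[[]][[]][]]P]P => [[[]][[[]][[]][]][]]P   [P -> [ ]]
[[[]][[[]][[]][]][]]P => [[[]][[[]][[]][]][]][]   [P -> [ ]]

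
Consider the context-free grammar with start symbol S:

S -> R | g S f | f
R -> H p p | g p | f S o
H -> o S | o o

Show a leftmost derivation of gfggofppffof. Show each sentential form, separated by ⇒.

S ⇒ gSf ⇒ gRf ⇒ gfSof ⇒ gfgSfof ⇒ gfggSffof ⇒ gfggRffof ⇒ gfggHppffof ⇒ gfggoSppffof ⇒ gfggofppffof

S ⇒ gSf   [S -> g S f]
gSf ⇒ gRf   [S -> R]
gRf ⇒ gfSof   [R -> f S o]
gfSof ⇒ gfgSfof   [S -> g S f]
gfgSfof ⇒ gfggSffof   [S -> g S f]
gfggSffof ⇒ gfggRffof   [S -> R]
gfggRffof ⇒ gfggHppffof   [R -> H p p]
gfggHppffof ⇒ gfggoSppffof   [H -> o S]
gfggoSppffof ⇒ gfggofppffof   [S -> f]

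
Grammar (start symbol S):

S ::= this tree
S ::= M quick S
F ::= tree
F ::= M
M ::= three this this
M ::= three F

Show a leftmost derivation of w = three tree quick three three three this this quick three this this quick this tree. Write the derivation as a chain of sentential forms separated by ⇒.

S ⇒ M quick S ⇒ three F quick S ⇒ three tree quick S ⇒ three tree quick M quick S ⇒ three tree quick three F quick S ⇒ three tree quick three M quick S ⇒ three tree quick three three F quick S ⇒ three tree quick three three M quick S ⇒ three tree quick three three three this this quick S ⇒ three tree quick three three three this this quick M quick S ⇒ three tree quick three three three this this quick three this this quick S ⇒ three tree quick three three three this this quick three this this quick this tree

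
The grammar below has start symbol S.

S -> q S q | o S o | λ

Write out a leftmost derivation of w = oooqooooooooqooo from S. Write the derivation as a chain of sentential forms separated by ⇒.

S ⇒ oSo ⇒ ooSoo ⇒ oooSooo ⇒ oooqSqooo ⇒ oooqoSoqooo ⇒ oooqooSooqooo ⇒ oooqoooSoooqooo ⇒ oooqooooSooooqooo ⇒ oooqooooooooqooo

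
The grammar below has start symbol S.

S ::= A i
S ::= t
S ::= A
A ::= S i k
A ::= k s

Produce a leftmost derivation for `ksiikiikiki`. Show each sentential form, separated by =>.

S => Ai => Siki => Aiki => Sikiki => Aiikiki => Sikiikiki => Aiikiikiki => ksiikiikiki

S => Ai   [S ::= A i]
Ai => Siki   [A ::= S i k]
Siki => Aiki   [S ::= A]
Aiki => Sikiki   [A ::= S i k]
Sikiki => Aiikiki   [S ::= A i]
Aiikiki => Sikiikiki   [A ::= S i k]
Sikiikiki => Aiikiikiki   [S ::= A i]
Aiikiikiki => ksiikiikiki   [A ::= k s]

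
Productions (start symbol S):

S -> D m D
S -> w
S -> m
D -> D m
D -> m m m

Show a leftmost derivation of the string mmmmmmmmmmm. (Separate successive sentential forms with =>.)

S => DmD   [S -> D m D]
DmD => DmmD   [D -> D m]
DmmD => DmmmD   [D -> D m]
DmmmD => DmmmmD   [D -> D m]
DmmmmD => DmmmmmD   [D -> D m]
DmmmmmD => mmmmmmmmD   [D -> m m m]
mmmmmmmmD => mmmmmmmmmmm   [D -> m m m]

S => DmD => DmmD => DmmmD => DmmmmD => DmmmmmD => mmmmmmmmD => mmmmmmmmmmm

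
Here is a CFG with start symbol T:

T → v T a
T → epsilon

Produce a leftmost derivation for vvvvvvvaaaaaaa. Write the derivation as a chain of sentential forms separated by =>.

T => vTa   [T → v T a]
vTa => vvTaa   [T → v T a]
vvTaa => vvvTaaa   [T → v T a]
vvvTaaa => vvvvTaaaa   [T → v T a]
vvvvTaaaa => vvvvvTaaaaa   [T → v T a]
vvvvvTaaaaa => vvvvvvTaaaaaa   [T → v T a]
vvvvvvTaaaaaa => vvvvvvvTaaaaaaa   [T → v T a]
vvvvvvvTaaaaaaa => vvvvvvvaaaaaaa   [T → epsilon]

T => vTa => vvTaa => vvvTaaa => vvvvTaaaa => vvvvvTaaaaa => vvvvvvTaaaaaa => vvvvvvvTaaaaaaa => vvvvvvvaaaaaaa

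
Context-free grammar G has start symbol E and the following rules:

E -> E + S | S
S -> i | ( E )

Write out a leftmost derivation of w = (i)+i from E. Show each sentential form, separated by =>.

E => E+S => S+S => (E)+S => (S)+S => (i)+S => (i)+i

E => E+S   [E -> E + S]
E+S => S+S   [E -> S]
S+S => (E)+S   [S -> ( E )]
(E)+S => (S)+S   [E -> S]
(S)+S => (i)+S   [S -> i]
(i)+S => (i)+i   [S -> i]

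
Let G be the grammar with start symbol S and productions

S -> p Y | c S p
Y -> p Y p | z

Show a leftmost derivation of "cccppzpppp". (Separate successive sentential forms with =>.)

S => cSp   [S -> c S p]
cSp => ccSpp   [S -> c S p]
ccSpp => cccSppp   [S -> c S p]
cccSppp => cccpYppp   [S -> p Y]
cccpYppp => cccppYpppp   [Y -> p Y p]
cccppYpppp => cccppzpppp   [Y -> z]

S=>cSp=>ccSpp=>cccSppp=>cccpYppp=>cccppYpppp=>cccppzpppp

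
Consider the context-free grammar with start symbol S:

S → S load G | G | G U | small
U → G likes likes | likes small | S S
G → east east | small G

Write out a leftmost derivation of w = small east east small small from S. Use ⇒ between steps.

S ⇒ G U   [S → G U]
G U ⇒ small G U   [G → small G]
small G U ⇒ small east east U   [G → east east]
small east east U ⇒ small east east S S   [U → S S]
small east east S S ⇒ small east east small S   [S → small]
small east east small S ⇒ small east east small small   [S → small]

S ⇒ G U ⇒ small G U ⇒ small east east U ⇒ small east east S S ⇒ small east east small S ⇒ small east east small small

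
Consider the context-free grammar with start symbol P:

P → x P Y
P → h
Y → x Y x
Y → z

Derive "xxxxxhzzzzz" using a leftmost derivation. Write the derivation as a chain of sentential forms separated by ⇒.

P ⇒ xPY ⇒ xxPYY ⇒ xxxPYYY ⇒ xxxxPYYYY ⇒ xxxxxPYYYYY ⇒ xxxxxhYYYYY ⇒ xxxxxhzYYYY ⇒ xxxxxhzzYYY ⇒ xxxxxhzzzYY ⇒ xxxxxhzzzzY ⇒ xxxxxhzzzzz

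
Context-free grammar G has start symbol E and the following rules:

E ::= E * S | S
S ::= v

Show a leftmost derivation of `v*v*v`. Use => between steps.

E => E*S => E*S*S => S*S*S => v*S*S => v*v*S => v*v*v

E => E*S   [E ::= E * S]
E*S => E*S*S   [E ::= E * S]
E*S*S => S*S*S   [E ::= S]
S*S*S => v*S*S   [S ::= v]
v*S*S => v*v*S   [S ::= v]
v*v*S => v*v*v   [S ::= v]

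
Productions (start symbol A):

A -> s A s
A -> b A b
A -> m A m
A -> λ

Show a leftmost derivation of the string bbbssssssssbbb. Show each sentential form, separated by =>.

A => bAb => bbAbb => bbbAbbb => bbbsAsbbb => bbbssAssbbb => bbbsssAsssbbb => bbbssssAssssbbb => bbbssssssssbbb

A => bAb   [A -> b A b]
bAb => bbAbb   [A -> b A b]
bbAbb => bbbAbbb   [A -> b A b]
bbbAbbb => bbbsAsbbb   [A -> s A s]
bbbsAsbbb => bbbssAssbbb   [A -> s A s]
bbbssAssbbb => bbbsssAsssbbb   [A -> s A s]
bbbsssAsssbbb => bbbssssAssssbbb   [A -> s A s]
bbbssssAssssbbb => bbbssssssssbbb   [A -> λ]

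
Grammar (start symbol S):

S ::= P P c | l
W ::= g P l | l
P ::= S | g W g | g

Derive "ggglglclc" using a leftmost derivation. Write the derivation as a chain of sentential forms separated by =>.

S=>PPc=>SPc=>PPcPc=>gWgPcPc=>ggPlgPcPc=>ggglgPcPc=>ggglgScPc=>ggglglcPc=>ggglglcSc=>ggglglclc

S => PPc   [S ::= P P c]
PPc => SPc   [P ::= S]
SPc => PPcPc   [S ::= P P c]
PPcPc => gWgPcPc   [P ::= g W g]
gWgPcPc => ggPlgPcPc   [W ::= g P l]
ggPlgPcPc => ggglgPcPc   [P ::= g]
ggglgPcPc => ggglgScPc   [P ::= S]
ggglgScPc => ggglglcPc   [S ::= l]
ggglglcPc => ggglglcSc   [P ::= S]
ggglglcSc => ggglglclc   [S ::= l]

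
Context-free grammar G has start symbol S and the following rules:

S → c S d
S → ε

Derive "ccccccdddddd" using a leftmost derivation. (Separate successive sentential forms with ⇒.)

S⇒cSd⇒ccSdd⇒cccSddd⇒ccccSdddd⇒cccccSddddd⇒ccccccSdddddd⇒ccccccdddddd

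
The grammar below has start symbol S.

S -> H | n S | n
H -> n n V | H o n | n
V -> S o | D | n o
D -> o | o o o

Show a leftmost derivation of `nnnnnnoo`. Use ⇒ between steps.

S⇒H⇒nnV⇒nnSo⇒nnnSo⇒nnnnSo⇒nnnnHo⇒nnnnnnVo⇒nnnnnnDo⇒nnnnnnoo

S ⇒ H   [S -> H]
H ⇒ nnV   [H -> n n V]
nnV ⇒ nnSo   [V -> S o]
nnSo ⇒ nnnSo   [S -> n S]
nnnSo ⇒ nnnnSo   [S -> n S]
nnnnSo ⇒ nnnnHo   [S -> H]
nnnnHo ⇒ nnnnnnVo   [H -> n n V]
nnnnnnVo ⇒ nnnnnnDo   [V -> D]
nnnnnnDo ⇒ nnnnnnoo   [D -> o]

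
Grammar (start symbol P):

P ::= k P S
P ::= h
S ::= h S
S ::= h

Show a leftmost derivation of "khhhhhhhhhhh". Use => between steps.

P => kPS   [P ::= k P S]
kPS => khS   [P ::= h]
khS => khhS   [S ::= h S]
khhS => khhhS   [S ::= h S]
khhhS => khhhhS   [S ::= h S]
khhhhS => khhhhhS   [S ::= h S]
khhhhhS => khhhhhhS   [S ::= h S]
khhhhhhS => khhhhhhhS   [S ::= h S]
khhhhhhhS => khhhhhhhhS   [S ::= h S]
khhhhhhhhS => khhhhhhhhhS   [S ::= h S]
khhhhhhhhhS => khhhhhhhhhhS   [S ::= h S]
khhhhhhhhhhS => khhhhhhhhhhh   [S ::= h]

P=>kPS=>khS=>khhS=>khhhS=>khhhhS=>khhhhhS=>khhhhhhS=>khhhhhhhS=>khhhhhhhhS=>khhhhhhhhhS=>khhhhhhhhhhS=>khhhhhhhhhhh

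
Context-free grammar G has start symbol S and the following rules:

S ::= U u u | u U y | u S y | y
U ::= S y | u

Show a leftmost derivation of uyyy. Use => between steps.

S => uUy   [S ::= u U y]
uUy => uSyy   [U ::= S y]
uSyy => uyyy   [S ::= y]

S => uUy => uSyy => uyyy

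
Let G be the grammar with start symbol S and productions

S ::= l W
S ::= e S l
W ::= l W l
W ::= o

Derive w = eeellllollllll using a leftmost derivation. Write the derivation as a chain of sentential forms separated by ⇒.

S ⇒ eSl ⇒ eeSll ⇒ eeeSlll ⇒ eeelWlll ⇒ eeellWllll ⇒ eeelllWlllll ⇒ eeellllWllllll ⇒ eeellllollllll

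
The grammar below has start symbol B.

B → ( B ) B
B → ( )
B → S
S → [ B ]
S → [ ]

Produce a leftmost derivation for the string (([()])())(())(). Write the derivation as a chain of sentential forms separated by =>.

B => (B)B => ((B)B)B => ((S)B)B => (([B])B)B => (([()])B)B => (([()])())B => (([()])())(B)B => (([()])())(())B => (([()])())(())()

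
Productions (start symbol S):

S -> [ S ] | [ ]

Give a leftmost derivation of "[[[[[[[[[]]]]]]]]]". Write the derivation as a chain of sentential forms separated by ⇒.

S ⇒ [S]   [S -> [ S ]]
[S] ⇒ [[S]]   [S -> [ S ]]
[[S]] ⇒ [[[S]]]   [S -> [ S ]]
[[[S]]] ⇒ [[[[S]]]]   [S -> [ S ]]
[[[[S]]]] ⇒ [[[[[S]]]]]   [S -> [ S ]]
[[[[[S]]]]] ⇒ [[[[[[S]]]]]]   [S -> [ S ]]
[[[[[[S]]]]]] ⇒ [[[[[[[S]]]]]]]   [S -> [ S ]]
[[[[[[[S]]]]]]] ⇒ [[[[[[[[S]]]]]]]]   [S -> [ S ]]
[[[[[[[[S]]]]]]]] ⇒ [[[[[[[[[]]]]]]]]]   [S -> [ ]]

S ⇒ [S] ⇒ [[S]] ⇒ [[[S]]] ⇒ [[[[S]]]] ⇒ [[[[[S]]]]] ⇒ [[[[[[S]]]]]] ⇒ [[[[[[[S]]]]]]] ⇒ [[[[[[[[S]]]]]]]] ⇒ [[[[[[[[[]]]]]]]]]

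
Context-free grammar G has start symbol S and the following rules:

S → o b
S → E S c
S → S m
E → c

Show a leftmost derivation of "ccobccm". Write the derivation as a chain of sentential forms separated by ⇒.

S ⇒ Sm ⇒ EScm ⇒ cScm ⇒ cESccm ⇒ ccSccm ⇒ ccobccm

S ⇒ Sm   [S → S m]
Sm ⇒ EScm   [S → E S c]
EScm ⇒ cScm   [E → c]
cScm ⇒ cESccm   [S → E S c]
cESccm ⇒ ccSccm   [E → c]
ccSccm ⇒ ccobccm   [S → o b]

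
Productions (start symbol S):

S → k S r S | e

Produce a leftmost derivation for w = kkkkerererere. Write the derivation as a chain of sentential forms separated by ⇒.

S⇒kSrS⇒kkSrSrS⇒kkkSrSrSrS⇒kkkkSrSrSrSrS⇒kkkkerSrSrSrS⇒kkkkererSrSrS⇒kkkkerererSrS⇒kkkkererererS⇒kkkkerererere

S ⇒ kSrS   [S → k S r S]
kSrS ⇒ kkSrSrS   [S → k S r S]
kkSrSrS ⇒ kkkSrSrSrS   [S → k S r S]
kkkSrSrSrS ⇒ kkkkSrSrSrSrS   [S → k S r S]
kkkkSrSrSrSrS ⇒ kkkkerSrSrSrS   [S → e]
kkkkerSrSrSrS ⇒ kkkkererSrSrS   [S → e]
kkkkererSrSrS ⇒ kkkkerererSrS   [S → e]
kkkkerererSrS ⇒ kkkkererererS   [S → e]
kkkkererererS ⇒ kkkkerererere   [S → e]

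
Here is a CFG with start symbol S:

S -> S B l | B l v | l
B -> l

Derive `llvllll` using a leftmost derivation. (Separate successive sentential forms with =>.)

S => SBl   [S -> S B l]
SBl => SBlBl   [S -> S B l]
SBlBl => BlvBlBl   [S -> B l v]
BlvBlBl => llvBlBl   [B -> l]
llvBlBl => llvllBl   [B -> l]
llvllBl => llvllll   [B -> l]

S => SBl => SBlBl => BlvBlBl => llvBlBl => llvllBl => llvllll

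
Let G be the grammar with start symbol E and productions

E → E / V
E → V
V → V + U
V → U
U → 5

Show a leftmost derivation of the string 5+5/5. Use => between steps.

E => E/V   [E → E / V]
E/V => V/V   [E → V]
V/V => V+U/V   [V → V + U]
V+U/V => U+U/V   [V → U]
U+U/V => 5+U/V   [U → 5]
5+U/V => 5+5/V   [U → 5]
5+5/V => 5+5/U   [V → U]
5+5/U => 5+5/5   [U → 5]

E => E/V => V/V => V+U/V => U+U/V => 5+U/V => 5+5/V => 5+5/U => 5+5/5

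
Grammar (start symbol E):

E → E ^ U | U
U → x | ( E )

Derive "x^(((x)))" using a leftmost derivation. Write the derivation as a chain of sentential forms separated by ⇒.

E ⇒ E^U ⇒ U^U ⇒ x^U ⇒ x^(E) ⇒ x^(U) ⇒ x^((E)) ⇒ x^((U)) ⇒ x^(((E))) ⇒ x^(((U))) ⇒ x^(((x)))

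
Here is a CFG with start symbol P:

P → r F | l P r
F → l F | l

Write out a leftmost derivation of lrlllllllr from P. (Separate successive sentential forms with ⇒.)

P ⇒ lPr ⇒ lrFr ⇒ lrlFr ⇒ lrllFr ⇒ lrlllFr ⇒ lrllllFr ⇒ lrlllllFr ⇒ lrllllllFr ⇒ lrlllllllr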